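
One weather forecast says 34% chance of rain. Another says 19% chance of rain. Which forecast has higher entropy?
34% forecast

Treat each forecast as a Bernoulli distribution. Binary entropy is maximized at p=0.5 and falls off symmetrically toward 0 or 1. The 34% forecast is closer to 50%, so it is more uncertain. H(34%) ≈ 0.925 bits, H(19%) ≈ 0.701 bits.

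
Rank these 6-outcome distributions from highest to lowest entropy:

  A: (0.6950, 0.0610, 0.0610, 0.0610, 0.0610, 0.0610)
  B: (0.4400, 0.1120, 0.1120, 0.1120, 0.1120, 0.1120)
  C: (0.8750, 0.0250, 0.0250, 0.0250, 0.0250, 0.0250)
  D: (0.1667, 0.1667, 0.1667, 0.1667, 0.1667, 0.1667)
D > B > A > C

Key insight: Entropy is maximized by uniform distributions and minimized by concentrated distributions.

Entropies:
  H(A) = 1.5955 bits
  H(B) = 2.2899 bits
  H(C) = 0.8338 bits
  H(D) = 2.5850 bits

Ranking: D > B > A > C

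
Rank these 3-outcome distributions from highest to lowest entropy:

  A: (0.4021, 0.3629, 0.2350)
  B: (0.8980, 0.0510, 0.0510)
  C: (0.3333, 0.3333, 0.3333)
C > A > B

Key insight: Entropy is maximized by uniform distributions and minimized by concentrated distributions.

- Uniform distributions have maximum entropy log₂(3) = 1.5850 bits
- The more "peaked" or concentrated a distribution, the lower its entropy

Entropies:
  H(A) = 1.5502 bits
  H(B) = 0.5773 bits
  H(C) = 1.5850 bits

Ranking: C > A > B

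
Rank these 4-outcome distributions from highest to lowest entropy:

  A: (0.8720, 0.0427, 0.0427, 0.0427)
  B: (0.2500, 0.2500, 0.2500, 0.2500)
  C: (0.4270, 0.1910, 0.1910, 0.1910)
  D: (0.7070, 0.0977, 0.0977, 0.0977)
B > C > D > A

Key insight: Entropy is maximized by uniform distributions and minimized by concentrated distributions.

Entropies:
  H(A) = 0.7548 bits
  H(B) = 2.0000 bits
  H(C) = 1.8928 bits
  H(D) = 1.3370 bits

Ranking: B > C > D > A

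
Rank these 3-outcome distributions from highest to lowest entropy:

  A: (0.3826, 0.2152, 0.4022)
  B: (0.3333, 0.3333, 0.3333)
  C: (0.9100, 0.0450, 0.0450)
B > A > C

Key insight: Entropy is maximized by uniform distributions and minimized by concentrated distributions.

- Uniform distributions have maximum entropy log₂(3) = 1.5850 bits
- The more "peaked" or concentrated a distribution, the lower its entropy

Entropies:
  H(A) = 1.5357 bits
  H(B) = 1.5850 bits
  H(C) = 0.5265 bits

Ranking: B > A > C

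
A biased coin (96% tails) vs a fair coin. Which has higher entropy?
Fair coin

The fair coin is uniform (p=0.5), maximizing binary entropy at 1 bit. The biased coin has H(0.96) ≈ 0.242 bits — its outcome is more predictable, so its entropy is lower.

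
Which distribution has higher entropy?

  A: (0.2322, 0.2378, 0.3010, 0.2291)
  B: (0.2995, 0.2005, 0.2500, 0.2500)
A

Both distributions are close to uniform, making this a harder comparison.

H(A) = 1.9903 bits
H(B) = 1.9858 bits

The distribution closer to uniform has higher entropy.
Answer: A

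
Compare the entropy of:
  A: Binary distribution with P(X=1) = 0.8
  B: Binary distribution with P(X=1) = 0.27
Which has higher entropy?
B

For binary distributions, entropy is maximized at p=0.5 and decreases as p moves toward 0 or 1.

H(A) = H(0.8) = 0.7219 bits
H(B) = H(0.27) = 0.8415 bits

Distribution B (p=0.27) is closer to uniform (p=0.5), so it has higher entropy.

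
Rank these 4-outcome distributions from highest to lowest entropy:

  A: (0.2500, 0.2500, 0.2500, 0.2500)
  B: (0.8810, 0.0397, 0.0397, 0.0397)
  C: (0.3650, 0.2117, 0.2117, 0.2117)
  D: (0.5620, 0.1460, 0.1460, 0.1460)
A > C > D > B

Key insight: Entropy is maximized by uniform distributions and minimized by concentrated distributions.

Entropies:
  H(A) = 2.0000 bits
  H(B) = 0.7151 bits
  H(C) = 1.9532 bits
  H(D) = 1.6831 bits

Ranking: A > C > D > B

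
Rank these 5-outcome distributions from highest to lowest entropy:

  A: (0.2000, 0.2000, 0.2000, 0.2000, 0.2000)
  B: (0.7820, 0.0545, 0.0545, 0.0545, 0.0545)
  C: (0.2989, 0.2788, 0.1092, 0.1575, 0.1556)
A > C > B

Key insight: Entropy is maximized by uniform distributions and minimized by concentrated distributions.

- Uniform distributions have maximum entropy log₂(5) = 2.3219 bits
- The more "peaked" or concentrated a distribution, the lower its entropy

Entropies:
  H(A) = 2.3219 bits
  H(B) = 1.1925 bits
  H(C) = 2.2210 bits

Ranking: A > C > B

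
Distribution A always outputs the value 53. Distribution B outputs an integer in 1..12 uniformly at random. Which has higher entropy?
B

A is deterministic, so H(A) = 0. B is uniform over 12 outcomes, so H(B) = log₂(12) = 3.585 bits. Any distribution with genuine randomness has higher entropy than a deterministic one.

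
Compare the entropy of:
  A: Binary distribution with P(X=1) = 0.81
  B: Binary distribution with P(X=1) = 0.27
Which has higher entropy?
B

For binary distributions, entropy is maximized at p=0.5 and decreases as p moves toward 0 or 1.

H(A) = H(0.81) = 0.7015 bits
H(B) = H(0.27) = 0.8415 bits

Distribution B (p=0.27) is closer to uniform (p=0.5), so it has higher entropy.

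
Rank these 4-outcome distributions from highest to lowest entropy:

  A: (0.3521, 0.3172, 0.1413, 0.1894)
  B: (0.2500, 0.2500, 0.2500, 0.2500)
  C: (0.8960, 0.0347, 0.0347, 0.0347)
B > A > C

Key insight: Entropy is maximized by uniform distributions and minimized by concentrated distributions.

- Uniform distributions have maximum entropy log₂(4) = 2.0000 bits
- The more "peaked" or concentrated a distribution, the lower its entropy

Entropies:
  H(A) = 1.9093 bits
  H(B) = 2.0000 bits
  H(C) = 0.6464 bits

Ranking: B > A > C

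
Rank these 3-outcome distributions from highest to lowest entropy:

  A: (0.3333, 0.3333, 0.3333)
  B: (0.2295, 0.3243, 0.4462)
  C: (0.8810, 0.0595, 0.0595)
A > B > C

Key insight: Entropy is maximized by uniform distributions and minimized by concentrated distributions.

- Uniform distributions have maximum entropy log₂(3) = 1.5850 bits
- The more "peaked" or concentrated a distribution, the lower its entropy

Entropies:
  H(A) = 1.5850 bits
  H(B) = 1.5336 bits
  H(C) = 0.6455 bits

Ranking: A > B > C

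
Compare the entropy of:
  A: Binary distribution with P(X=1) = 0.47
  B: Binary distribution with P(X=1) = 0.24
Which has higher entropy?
A

For binary distributions, entropy is maximized at p=0.5 and decreases as p moves toward 0 or 1.

H(A) = H(0.47) = 0.9974 bits
H(B) = H(0.24) = 0.7950 bits

Distribution A (p=0.47) is closer to uniform (p=0.5), so it has higher entropy.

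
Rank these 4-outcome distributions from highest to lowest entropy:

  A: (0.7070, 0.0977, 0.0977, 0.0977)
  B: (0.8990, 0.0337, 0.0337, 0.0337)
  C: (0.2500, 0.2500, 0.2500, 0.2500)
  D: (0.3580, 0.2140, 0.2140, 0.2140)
C > D > A > B

Key insight: Entropy is maximized by uniform distributions and minimized by concentrated distributions.

Entropies:
  H(A) = 1.3370 bits
  H(B) = 0.6322 bits
  H(C) = 2.0000 bits
  H(D) = 1.9586 bits

Ranking: C > D > A > B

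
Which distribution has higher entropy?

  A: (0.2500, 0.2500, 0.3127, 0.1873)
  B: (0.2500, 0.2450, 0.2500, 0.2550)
B

Both distributions are close to uniform, making this a harder comparison.

H(A) = 1.9771 bits
H(B) = 1.9999 bits

The distribution closer to uniform has higher entropy.
Answer: B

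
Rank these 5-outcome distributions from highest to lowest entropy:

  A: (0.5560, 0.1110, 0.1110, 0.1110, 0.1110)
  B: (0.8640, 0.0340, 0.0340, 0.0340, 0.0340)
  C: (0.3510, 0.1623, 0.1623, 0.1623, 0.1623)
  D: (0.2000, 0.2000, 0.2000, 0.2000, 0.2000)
D > C > A > B

Key insight: Entropy is maximized by uniform distributions and minimized by concentrated distributions.

Entropies:
  H(A) = 1.8789 bits
  H(B) = 0.8457 bits
  H(C) = 2.2330 bits
  H(D) = 2.3219 bits

Ranking: D > C > A > B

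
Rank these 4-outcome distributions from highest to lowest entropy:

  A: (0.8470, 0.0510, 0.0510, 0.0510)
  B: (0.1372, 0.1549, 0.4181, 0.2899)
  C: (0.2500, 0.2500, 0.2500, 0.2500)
C > B > A

Key insight: Entropy is maximized by uniform distributions and minimized by concentrated distributions.

- Uniform distributions have maximum entropy log₂(4) = 2.0000 bits
- The more "peaked" or concentrated a distribution, the lower its entropy

Entropies:
  H(A) = 0.8598 bits
  H(B) = 1.8537 bits
  H(C) = 2.0000 bits

Ranking: C > B > A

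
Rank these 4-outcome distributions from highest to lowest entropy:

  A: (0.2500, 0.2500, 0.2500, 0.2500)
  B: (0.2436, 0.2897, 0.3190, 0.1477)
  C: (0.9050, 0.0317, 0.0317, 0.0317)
A > B > C

Key insight: Entropy is maximized by uniform distributions and minimized by concentrated distributions.

- Uniform distributions have maximum entropy log₂(4) = 2.0000 bits
- The more "peaked" or concentrated a distribution, the lower its entropy

Entropies:
  H(A) = 2.0000 bits
  H(B) = 1.9475 bits
  H(C) = 0.6035 bits

Ranking: A > B > C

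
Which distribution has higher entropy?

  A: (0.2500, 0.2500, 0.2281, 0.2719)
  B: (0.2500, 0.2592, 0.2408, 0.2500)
B

Both distributions are close to uniform, making this a harder comparison.

H(A) = 1.9972 bits
H(B) = 1.9995 bits

The distribution closer to uniform has higher entropy.
Answer: B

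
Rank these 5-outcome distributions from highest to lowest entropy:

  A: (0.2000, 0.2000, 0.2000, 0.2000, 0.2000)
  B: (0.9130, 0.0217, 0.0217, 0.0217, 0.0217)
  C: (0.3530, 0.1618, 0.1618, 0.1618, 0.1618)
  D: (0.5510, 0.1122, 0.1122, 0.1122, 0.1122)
A > C > D > B

Key insight: Entropy is maximized by uniform distributions and minimized by concentrated distributions.

Entropies:
  H(A) = 2.3219 bits
  H(B) = 0.6004 bits
  H(C) = 2.2307 bits
  H(D) = 1.8905 bits

Ranking: A > C > D > B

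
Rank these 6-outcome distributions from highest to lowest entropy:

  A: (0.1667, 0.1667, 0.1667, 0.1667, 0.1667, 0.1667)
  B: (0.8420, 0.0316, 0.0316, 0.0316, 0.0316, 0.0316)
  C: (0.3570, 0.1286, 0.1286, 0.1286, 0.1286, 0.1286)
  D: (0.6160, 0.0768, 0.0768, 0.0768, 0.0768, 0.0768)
A > C > D > B

Key insight: Entropy is maximized by uniform distributions and minimized by concentrated distributions.

Entropies:
  H(A) = 2.5850 bits
  H(B) = 0.9964 bits
  H(C) = 2.4332 bits
  H(D) = 1.8524 bits

Ranking: A > C > D > B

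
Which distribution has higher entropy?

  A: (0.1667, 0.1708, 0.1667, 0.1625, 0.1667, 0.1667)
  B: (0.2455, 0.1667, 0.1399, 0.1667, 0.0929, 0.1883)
A

Both distributions are close to uniform, making this a harder comparison.

H(A) = 2.5848 bits
H(B) = 2.5282 bits

The distribution closer to uniform has higher entropy.
Answer: A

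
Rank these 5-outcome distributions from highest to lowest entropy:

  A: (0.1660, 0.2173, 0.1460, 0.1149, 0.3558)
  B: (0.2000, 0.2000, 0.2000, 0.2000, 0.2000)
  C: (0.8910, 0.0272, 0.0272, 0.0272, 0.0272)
B > A > C

Key insight: Entropy is maximized by uniform distributions and minimized by concentrated distributions.

- Uniform distributions have maximum entropy log₂(5) = 2.3219 bits
- The more "peaked" or concentrated a distribution, the lower its entropy

Entropies:
  H(A) = 2.2030 bits
  H(B) = 2.3219 bits
  H(C) = 0.7149 bits

Ranking: B > A > C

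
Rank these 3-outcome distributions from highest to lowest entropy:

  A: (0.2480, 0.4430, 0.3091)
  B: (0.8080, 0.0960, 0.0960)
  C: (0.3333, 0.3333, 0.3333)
C > A > B

Key insight: Entropy is maximized by uniform distributions and minimized by concentrated distributions.

- Uniform distributions have maximum entropy log₂(3) = 1.5850 bits
- The more "peaked" or concentrated a distribution, the lower its entropy

Entropies:
  H(A) = 1.5428 bits
  H(B) = 0.8976 bits
  H(C) = 1.5850 bits

Ranking: C > A > B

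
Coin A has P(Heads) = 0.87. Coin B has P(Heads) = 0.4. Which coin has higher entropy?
B

For binary distributions, entropy is maximized at p=0.5 and decreases as p moves toward 0 or 1.

H(A) = H(0.87) = 0.5574 bits
H(B) = H(0.4) = 0.9710 bits

Distribution B (p=0.4) is closer to uniform (p=0.5), so it has higher entropy.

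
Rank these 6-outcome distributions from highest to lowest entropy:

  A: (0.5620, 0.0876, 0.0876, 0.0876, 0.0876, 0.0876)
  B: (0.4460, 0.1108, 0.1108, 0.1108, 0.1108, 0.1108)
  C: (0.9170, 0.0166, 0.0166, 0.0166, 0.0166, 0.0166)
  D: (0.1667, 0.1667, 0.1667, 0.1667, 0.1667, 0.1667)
D > B > A > C

Key insight: Entropy is maximized by uniform distributions and minimized by concentrated distributions.

Entropies:
  H(A) = 2.0059 bits
  H(B) = 2.2779 bits
  H(C) = 0.6054 bits
  H(D) = 2.5850 bits

Ranking: D > B > A > C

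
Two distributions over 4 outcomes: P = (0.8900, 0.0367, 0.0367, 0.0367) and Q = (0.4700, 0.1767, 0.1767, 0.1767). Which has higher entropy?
Q

P is highly concentrated on one outcome (89%), making it nearly deterministic. Q spreads its mass more evenly (max 47%). The more spread-out distribution has higher entropy: H(P) ≈ 0.674 bits, H(Q) ≈ 1.837 bits.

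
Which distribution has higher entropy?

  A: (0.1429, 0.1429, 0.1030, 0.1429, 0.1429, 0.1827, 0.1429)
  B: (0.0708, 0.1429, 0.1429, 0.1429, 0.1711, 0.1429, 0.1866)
A

Both distributions are close to uniform, making this a harder comparison.

H(A) = 2.7911 bits
H(B) = 2.7625 bits

The distribution closer to uniform has higher entropy.
Answer: A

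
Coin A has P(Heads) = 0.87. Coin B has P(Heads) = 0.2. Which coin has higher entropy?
B

For binary distributions, entropy is maximized at p=0.5 and decreases as p moves toward 0 or 1.

H(A) = H(0.87) = 0.5574 bits
H(B) = H(0.2) = 0.7219 bits

Distribution B (p=0.2) is closer to uniform (p=0.5), so it has higher entropy.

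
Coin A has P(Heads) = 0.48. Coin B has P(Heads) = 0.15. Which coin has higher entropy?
A

For binary distributions, entropy is maximized at p=0.5 and decreases as p moves toward 0 or 1.

H(A) = H(0.48) = 0.9988 bits
H(B) = H(0.15) = 0.6098 bits

Distribution A (p=0.48) is closer to uniform (p=0.5), so it has higher entropy.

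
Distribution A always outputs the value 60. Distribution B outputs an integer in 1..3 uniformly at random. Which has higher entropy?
B

A is deterministic, so H(A) = 0. B is uniform over 3 outcomes, so H(B) = log₂(3) = 1.585 bits. Any distribution with genuine randomness has higher entropy than a deterministic one.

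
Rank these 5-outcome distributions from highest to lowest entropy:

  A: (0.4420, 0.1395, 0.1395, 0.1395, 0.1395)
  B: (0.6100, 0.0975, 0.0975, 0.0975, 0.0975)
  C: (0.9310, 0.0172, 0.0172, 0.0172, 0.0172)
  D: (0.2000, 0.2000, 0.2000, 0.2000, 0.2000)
D > A > B > C

Key insight: Entropy is maximized by uniform distributions and minimized by concentrated distributions.

Entropies:
  H(A) = 2.1063 bits
  H(B) = 1.7448 bits
  H(C) = 0.5002 bits
  H(D) = 2.3219 bits

Ranking: D > A > B > C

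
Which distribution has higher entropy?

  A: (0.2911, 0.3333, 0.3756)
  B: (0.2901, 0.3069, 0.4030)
A

Both distributions are close to uniform, making this a harder comparison.

H(A) = 1.5772 bits
H(B) = 1.5693 bits

The distribution closer to uniform has higher entropy.
Answer: A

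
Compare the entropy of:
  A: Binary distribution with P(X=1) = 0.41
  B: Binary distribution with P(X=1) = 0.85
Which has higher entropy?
A

For binary distributions, entropy is maximized at p=0.5 and decreases as p moves toward 0 or 1.

H(A) = H(0.41) = 0.9765 bits
H(B) = H(0.85) = 0.6098 bits

Distribution A (p=0.41) is closer to uniform (p=0.5), so it has higher entropy.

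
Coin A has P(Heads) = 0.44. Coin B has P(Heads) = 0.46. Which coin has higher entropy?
B

For binary distributions, entropy is maximized at p=0.5 and decreases as p moves toward 0 or 1.

H(A) = H(0.44) = 0.9896 bits
H(B) = H(0.46) = 0.9954 bits

Distribution B (p=0.46) is closer to uniform (p=0.5), so it has higher entropy.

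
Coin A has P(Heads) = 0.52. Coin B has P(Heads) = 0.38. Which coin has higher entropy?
A

For binary distributions, entropy is maximized at p=0.5 and decreases as p moves toward 0 or 1.

H(A) = H(0.52) = 0.9988 bits
H(B) = H(0.38) = 0.9580 bits

Distribution A (p=0.52) is closer to uniform (p=0.5), so it has higher entropy.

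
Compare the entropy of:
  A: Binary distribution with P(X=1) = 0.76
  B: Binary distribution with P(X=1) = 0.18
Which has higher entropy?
A

For binary distributions, entropy is maximized at p=0.5 and decreases as p moves toward 0 or 1.

H(A) = H(0.76) = 0.7950 bits
H(B) = H(0.18) = 0.6801 bits

Distribution A (p=0.76) is closer to uniform (p=0.5), so it has higher entropy.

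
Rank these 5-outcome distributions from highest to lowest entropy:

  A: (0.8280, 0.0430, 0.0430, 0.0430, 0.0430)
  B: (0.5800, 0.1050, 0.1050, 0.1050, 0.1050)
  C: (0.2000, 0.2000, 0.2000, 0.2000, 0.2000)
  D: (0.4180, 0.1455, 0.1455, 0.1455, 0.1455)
C > D > B > A

Key insight: Entropy is maximized by uniform distributions and minimized by concentrated distributions.

Entropies:
  H(A) = 1.0063 bits
  H(B) = 1.8215 bits
  H(C) = 2.3219 bits
  H(D) = 2.1445 bits

Ranking: C > D > B > A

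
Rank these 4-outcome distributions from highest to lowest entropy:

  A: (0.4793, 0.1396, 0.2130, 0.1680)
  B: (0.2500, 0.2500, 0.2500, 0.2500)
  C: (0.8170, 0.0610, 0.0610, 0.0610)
B > A > C

Key insight: Entropy is maximized by uniform distributions and minimized by concentrated distributions.

- Uniform distributions have maximum entropy log₂(4) = 2.0000 bits
- The more "peaked" or concentrated a distribution, the lower its entropy

Entropies:
  H(A) = 1.8128 bits
  H(B) = 2.0000 bits
  H(C) = 0.9766 bits

Ranking: B > A > C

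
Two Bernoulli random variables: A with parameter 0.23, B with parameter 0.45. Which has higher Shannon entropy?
B

For binary distributions, entropy is maximized at p=0.5 and decreases as p moves toward 0 or 1.

H(A) = H(0.23) = 0.7780 bits
H(B) = H(0.45) = 0.9928 bits

Distribution B (p=0.45) is closer to uniform (p=0.5), so it has higher entropy.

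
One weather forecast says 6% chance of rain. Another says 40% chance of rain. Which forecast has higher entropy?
40% forecast

Treat each forecast as a Bernoulli distribution. Binary entropy is maximized at p=0.5 and falls off symmetrically toward 0 or 1. The 40% forecast is closer to 50%, so it is more uncertain. H(6%) ≈ 0.327 bits, H(40%) ≈ 0.971 bits.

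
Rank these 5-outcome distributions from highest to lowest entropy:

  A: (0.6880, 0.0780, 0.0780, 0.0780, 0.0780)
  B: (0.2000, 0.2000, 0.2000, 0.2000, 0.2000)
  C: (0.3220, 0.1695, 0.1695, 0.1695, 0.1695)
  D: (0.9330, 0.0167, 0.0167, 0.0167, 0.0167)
B > C > A > D

Key insight: Entropy is maximized by uniform distributions and minimized by concentrated distributions.

Entropies:
  H(A) = 1.5195 bits
  H(B) = 2.3219 bits
  H(C) = 2.2625 bits
  H(D) = 0.4886 bits

Ranking: B > C > A > D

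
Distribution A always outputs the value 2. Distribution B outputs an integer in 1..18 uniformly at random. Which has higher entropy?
B

A is deterministic, so H(A) = 0. B is uniform over 18 outcomes, so H(B) = log₂(18) = 4.170 bits. Any distribution with genuine randomness has higher entropy than a deterministic one.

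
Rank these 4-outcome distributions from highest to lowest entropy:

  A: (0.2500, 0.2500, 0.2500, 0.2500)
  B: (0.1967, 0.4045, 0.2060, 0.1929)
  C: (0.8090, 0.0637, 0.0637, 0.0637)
A > B > C

Key insight: Entropy is maximized by uniform distributions and minimized by concentrated distributions.

- Uniform distributions have maximum entropy log₂(4) = 2.0000 bits
- The more "peaked" or concentrated a distribution, the lower its entropy

Entropies:
  H(A) = 2.0000 bits
  H(B) = 1.9171 bits
  H(C) = 1.0063 bits

Ranking: A > B > C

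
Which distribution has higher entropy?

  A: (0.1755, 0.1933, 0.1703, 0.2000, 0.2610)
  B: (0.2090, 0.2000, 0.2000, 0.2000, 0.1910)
B

Both distributions are close to uniform, making this a harder comparison.

H(A) = 2.3039 bits
H(B) = 2.3213 bits

The distribution closer to uniform has higher entropy.
Answer: B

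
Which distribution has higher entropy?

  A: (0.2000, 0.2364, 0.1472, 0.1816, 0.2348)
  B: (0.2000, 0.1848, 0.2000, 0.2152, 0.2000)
B

Both distributions are close to uniform, making this a harder comparison.

H(A) = 2.3009 bits
H(B) = 2.3203 bits

The distribution closer to uniform has higher entropy.
Answer: B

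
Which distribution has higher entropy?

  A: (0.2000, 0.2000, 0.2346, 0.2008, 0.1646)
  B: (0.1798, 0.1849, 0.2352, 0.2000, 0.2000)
B

Both distributions are close to uniform, making this a harder comparison.

H(A) = 2.3130 bits
H(B) = 2.3153 bits

The distribution closer to uniform has higher entropy.
Answer: B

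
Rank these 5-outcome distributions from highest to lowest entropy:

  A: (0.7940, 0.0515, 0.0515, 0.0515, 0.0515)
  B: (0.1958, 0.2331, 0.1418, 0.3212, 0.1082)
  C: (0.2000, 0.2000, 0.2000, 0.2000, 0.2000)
C > B > A

Key insight: Entropy is maximized by uniform distributions and minimized by concentrated distributions.

- Uniform distributions have maximum entropy log₂(5) = 2.3219 bits
- The more "peaked" or concentrated a distribution, the lower its entropy

Entropies:
  H(A) = 1.1458 bits
  H(B) = 2.2233 bits
  H(C) = 2.3219 bits

Ranking: C > B > A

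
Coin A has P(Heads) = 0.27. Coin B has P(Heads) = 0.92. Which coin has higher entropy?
A

For binary distributions, entropy is maximized at p=0.5 and decreases as p moves toward 0 or 1.

H(A) = H(0.27) = 0.8415 bits
H(B) = H(0.92) = 0.4022 bits

Distribution A (p=0.27) is closer to uniform (p=0.5), so it has higher entropy.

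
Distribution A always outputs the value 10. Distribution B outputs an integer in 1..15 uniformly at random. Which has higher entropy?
B

A is deterministic, so H(A) = 0. B is uniform over 15 outcomes, so H(B) = log₂(15) = 3.907 bits. Any distribution with genuine randomness has higher entropy than a deterministic one.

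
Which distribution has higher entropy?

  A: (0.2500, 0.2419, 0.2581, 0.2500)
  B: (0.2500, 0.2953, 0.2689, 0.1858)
A

Both distributions are close to uniform, making this a harder comparison.

H(A) = 1.9996 bits
H(B) = 1.9804 bits

The distribution closer to uniform has higher entropy.
Answer: A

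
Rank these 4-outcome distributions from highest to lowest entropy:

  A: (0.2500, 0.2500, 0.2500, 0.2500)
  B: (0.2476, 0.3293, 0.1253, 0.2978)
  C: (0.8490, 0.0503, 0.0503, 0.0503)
A > B > C

Key insight: Entropy is maximized by uniform distributions and minimized by concentrated distributions.

- Uniform distributions have maximum entropy log₂(4) = 2.0000 bits
- The more "peaked" or concentrated a distribution, the lower its entropy

Entropies:
  H(A) = 2.0000 bits
  H(B) = 1.9222 bits
  H(C) = 0.8517 bits

Ranking: A > B > C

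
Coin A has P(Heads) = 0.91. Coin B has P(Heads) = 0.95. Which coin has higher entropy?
A

For binary distributions, entropy is maximized at p=0.5 and decreases as p moves toward 0 or 1.

H(A) = H(0.91) = 0.4365 bits
H(B) = H(0.95) = 0.2864 bits

Distribution A (p=0.91) is closer to uniform (p=0.5), so it has higher entropy.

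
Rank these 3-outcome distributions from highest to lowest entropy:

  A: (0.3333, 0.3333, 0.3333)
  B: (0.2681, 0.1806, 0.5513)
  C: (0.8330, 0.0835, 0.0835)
A > B > C

Key insight: Entropy is maximized by uniform distributions and minimized by concentrated distributions.

- Uniform distributions have maximum entropy log₂(3) = 1.5850 bits
- The more "peaked" or concentrated a distribution, the lower its entropy

Entropies:
  H(A) = 1.5850 bits
  H(B) = 1.4287 bits
  H(C) = 0.8178 bits

Ranking: A > B > C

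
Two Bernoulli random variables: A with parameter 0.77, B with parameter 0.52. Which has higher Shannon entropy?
B

For binary distributions, entropy is maximized at p=0.5 and decreases as p moves toward 0 or 1.

H(A) = H(0.77) = 0.7780 bits
H(B) = H(0.52) = 0.9988 bits

Distribution B (p=0.52) is closer to uniform (p=0.5), so it has higher entropy.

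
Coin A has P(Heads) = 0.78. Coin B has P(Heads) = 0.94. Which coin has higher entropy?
A

For binary distributions, entropy is maximized at p=0.5 and decreases as p moves toward 0 or 1.

H(A) = H(0.78) = 0.7602 bits
H(B) = H(0.94) = 0.3274 bits

Distribution A (p=0.78) is closer to uniform (p=0.5), so it has higher entropy.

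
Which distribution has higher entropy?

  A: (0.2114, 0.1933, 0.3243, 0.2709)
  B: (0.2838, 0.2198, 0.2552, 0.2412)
B

Both distributions are close to uniform, making this a harder comparison.

H(A) = 1.9696 bits
H(B) = 1.9938 bits

The distribution closer to uniform has higher entropy.
Answer: B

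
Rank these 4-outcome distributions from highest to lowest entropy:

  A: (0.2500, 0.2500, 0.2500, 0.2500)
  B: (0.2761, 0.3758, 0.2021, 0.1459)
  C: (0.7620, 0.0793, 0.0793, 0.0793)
A > B > C

Key insight: Entropy is maximized by uniform distributions and minimized by concentrated distributions.

- Uniform distributions have maximum entropy log₂(4) = 2.0000 bits
- The more "peaked" or concentrated a distribution, the lower its entropy

Entropies:
  H(A) = 2.0000 bits
  H(B) = 1.9147 bits
  H(C) = 1.1689 bits

Ranking: A > B > C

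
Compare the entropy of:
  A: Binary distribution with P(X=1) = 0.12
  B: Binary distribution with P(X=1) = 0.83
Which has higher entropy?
B

For binary distributions, entropy is maximized at p=0.5 and decreases as p moves toward 0 or 1.

H(A) = H(0.12) = 0.5294 bits
H(B) = H(0.83) = 0.6577 bits

Distribution B (p=0.83) is closer to uniform (p=0.5), so it has higher entropy.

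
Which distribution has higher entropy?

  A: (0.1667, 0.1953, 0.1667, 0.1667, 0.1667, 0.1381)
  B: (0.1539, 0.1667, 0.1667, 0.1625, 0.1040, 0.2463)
A

Both distributions are close to uniform, making this a harder comparison.

H(A) = 2.5778 bits
H(B) = 2.5406 bits

The distribution closer to uniform has higher entropy.
Answer: A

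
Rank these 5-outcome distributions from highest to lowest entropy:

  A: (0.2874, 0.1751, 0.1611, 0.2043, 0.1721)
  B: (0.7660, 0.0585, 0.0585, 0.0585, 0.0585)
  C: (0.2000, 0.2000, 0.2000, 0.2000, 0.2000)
C > A > B

Key insight: Entropy is maximized by uniform distributions and minimized by concentrated distributions.

- Uniform distributions have maximum entropy log₂(5) = 2.3219 bits
- The more "peaked" or concentrated a distribution, the lower its entropy

Entropies:
  H(A) = 2.2865 bits
  H(B) = 1.2529 bits
  H(C) = 2.3219 bits

Ranking: C > A > B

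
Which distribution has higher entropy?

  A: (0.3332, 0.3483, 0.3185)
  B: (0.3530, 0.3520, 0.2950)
A

Both distributions are close to uniform, making this a harder comparison.

H(A) = 1.5840 bits
H(B) = 1.5801 bits

The distribution closer to uniform has higher entropy.
Answer: A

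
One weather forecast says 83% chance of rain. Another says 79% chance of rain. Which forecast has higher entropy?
79% forecast

Treat each forecast as a Bernoulli distribution. Binary entropy is maximized at p=0.5 and falls off symmetrically toward 0 or 1. The 79% forecast is closer to 50%, so it is more uncertain. H(83%) ≈ 0.658 bits, H(79%) ≈ 0.741 bits.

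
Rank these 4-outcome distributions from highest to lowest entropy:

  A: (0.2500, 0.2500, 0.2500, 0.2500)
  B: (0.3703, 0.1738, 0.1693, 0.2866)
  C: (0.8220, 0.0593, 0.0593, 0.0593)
A > B > C

Key insight: Entropy is maximized by uniform distributions and minimized by concentrated distributions.

- Uniform distributions have maximum entropy log₂(4) = 2.0000 bits
- The more "peaked" or concentrated a distribution, the lower its entropy

Entropies:
  H(A) = 2.0000 bits
  H(B) = 1.9200 bits
  H(C) = 0.9578 bits

Ranking: A > B > C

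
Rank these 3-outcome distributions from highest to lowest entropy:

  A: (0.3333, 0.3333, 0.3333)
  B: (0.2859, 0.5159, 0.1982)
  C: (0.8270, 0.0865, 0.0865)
A > B > C

Key insight: Entropy is maximized by uniform distributions and minimized by concentrated distributions.

- Uniform distributions have maximum entropy log₂(3) = 1.5850 bits
- The more "peaked" or concentrated a distribution, the lower its entropy

Entropies:
  H(A) = 1.5850 bits
  H(B) = 1.4719 bits
  H(C) = 0.8375 bits

Ranking: A > B > C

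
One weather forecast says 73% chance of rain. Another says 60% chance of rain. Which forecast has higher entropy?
60% forecast

Treat each forecast as a Bernoulli distribution. Binary entropy is maximized at p=0.5 and falls off symmetrically toward 0 or 1. The 60% forecast is closer to 50%, so it is more uncertain. H(73%) ≈ 0.841 bits, H(60%) ≈ 0.971 bits.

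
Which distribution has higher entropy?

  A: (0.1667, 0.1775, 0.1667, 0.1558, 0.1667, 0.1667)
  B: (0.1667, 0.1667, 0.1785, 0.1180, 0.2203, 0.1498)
A

Both distributions are close to uniform, making this a harder comparison.

H(A) = 2.5839 bits
H(B) = 2.5604 bits

The distribution closer to uniform has higher entropy.
Answer: A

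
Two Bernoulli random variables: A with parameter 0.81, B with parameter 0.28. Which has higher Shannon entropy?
B

For binary distributions, entropy is maximized at p=0.5 and decreases as p moves toward 0 or 1.

H(A) = H(0.81) = 0.7015 bits
H(B) = H(0.28) = 0.8555 bits

Distribution B (p=0.28) is closer to uniform (p=0.5), so it has higher entropy.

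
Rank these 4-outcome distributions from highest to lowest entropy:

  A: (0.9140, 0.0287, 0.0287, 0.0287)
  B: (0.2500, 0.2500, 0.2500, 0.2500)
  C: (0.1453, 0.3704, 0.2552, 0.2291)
B > C > A

Key insight: Entropy is maximized by uniform distributions and minimized by concentrated distributions.

- Uniform distributions have maximum entropy log₂(4) = 2.0000 bits
- The more "peaked" or concentrated a distribution, the lower its entropy

Entropies:
  H(A) = 0.5593 bits
  H(B) = 2.0000 bits
  H(C) = 1.9249 bits

Ranking: B > C > A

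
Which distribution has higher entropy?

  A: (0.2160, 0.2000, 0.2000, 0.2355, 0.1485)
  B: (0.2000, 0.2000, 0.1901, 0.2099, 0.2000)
B

Both distributions are close to uniform, making this a harder comparison.

H(A) = 2.3062 bits
H(B) = 2.3212 bits

The distribution closer to uniform has higher entropy.
Answer: B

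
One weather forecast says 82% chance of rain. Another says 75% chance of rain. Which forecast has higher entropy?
75% forecast

Treat each forecast as a Bernoulli distribution. Binary entropy is maximized at p=0.5 and falls off symmetrically toward 0 or 1. The 75% forecast is closer to 50%, so it is more uncertain. H(82%) ≈ 0.680 bits, H(75%) ≈ 0.811 bits.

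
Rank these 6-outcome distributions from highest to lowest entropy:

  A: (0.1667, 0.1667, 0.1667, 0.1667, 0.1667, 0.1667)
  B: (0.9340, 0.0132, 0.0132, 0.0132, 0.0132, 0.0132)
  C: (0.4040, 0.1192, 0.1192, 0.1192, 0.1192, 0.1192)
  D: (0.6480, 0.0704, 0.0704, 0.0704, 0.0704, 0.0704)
A > C > D > B

Key insight: Entropy is maximized by uniform distributions and minimized by concentrated distributions.

Entropies:
  H(A) = 2.5850 bits
  H(B) = 0.5041 bits
  H(C) = 2.3571 bits
  H(D) = 1.7532 bits

Ranking: A > C > D > B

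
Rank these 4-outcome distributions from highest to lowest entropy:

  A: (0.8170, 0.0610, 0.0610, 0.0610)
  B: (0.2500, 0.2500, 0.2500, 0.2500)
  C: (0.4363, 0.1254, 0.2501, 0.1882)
B > C > A

Key insight: Entropy is maximized by uniform distributions and minimized by concentrated distributions.

- Uniform distributions have maximum entropy log₂(4) = 2.0000 bits
- The more "peaked" or concentrated a distribution, the lower its entropy

Entropies:
  H(A) = 0.9766 bits
  H(B) = 2.0000 bits
  H(C) = 1.8513 bits

Ranking: B > C > A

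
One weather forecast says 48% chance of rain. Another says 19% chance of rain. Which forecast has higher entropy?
48% forecast

Treat each forecast as a Bernoulli distribution. Binary entropy is maximized at p=0.5 and falls off symmetrically toward 0 or 1. The 48% forecast is closer to 50%, so it is more uncertain. H(48%) ≈ 0.999 bits, H(19%) ≈ 0.701 bits.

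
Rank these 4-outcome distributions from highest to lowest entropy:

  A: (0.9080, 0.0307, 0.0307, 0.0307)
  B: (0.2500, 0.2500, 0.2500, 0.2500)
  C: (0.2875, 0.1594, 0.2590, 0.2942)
B > C > A

Key insight: Entropy is maximized by uniform distributions and minimized by concentrated distributions.

- Uniform distributions have maximum entropy log₂(4) = 2.0000 bits
- The more "peaked" or concentrated a distribution, the lower its entropy

Entropies:
  H(A) = 0.5889 bits
  H(B) = 2.0000 bits
  H(C) = 1.9633 bits

Ranking: B > C > A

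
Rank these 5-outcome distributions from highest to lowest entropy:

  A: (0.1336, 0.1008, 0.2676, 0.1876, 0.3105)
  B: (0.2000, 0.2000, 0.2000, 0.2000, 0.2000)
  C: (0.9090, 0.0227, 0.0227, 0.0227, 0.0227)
B > A > C

Key insight: Entropy is maximized by uniform distributions and minimized by concentrated distributions.

- Uniform distributions have maximum entropy log₂(5) = 2.3219 bits
- The more "peaked" or concentrated a distribution, the lower its entropy

Entropies:
  H(A) = 2.2073 bits
  H(B) = 2.3219 bits
  H(C) = 0.6218 bits

Ranking: B > A > C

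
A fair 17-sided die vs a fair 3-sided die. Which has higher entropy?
17-sided die

Both are uniform distributions; for uniform over n outcomes, H = log₂(n). H(17-sided) = log₂(17) = 4.087 bits and H(3-sided) = log₂(3) = 1.585 bits. More outcomes in a uniform distribution means higher entropy.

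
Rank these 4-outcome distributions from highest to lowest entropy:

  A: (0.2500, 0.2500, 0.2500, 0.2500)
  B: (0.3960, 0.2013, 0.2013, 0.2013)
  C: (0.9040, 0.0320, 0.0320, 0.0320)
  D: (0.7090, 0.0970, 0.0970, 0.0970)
A > B > D > C

Key insight: Entropy is maximized by uniform distributions and minimized by concentrated distributions.

Entropies:
  H(A) = 2.0000 bits
  H(B) = 1.9259 bits
  H(C) = 0.6083 bits
  H(D) = 1.3312 bits

Ranking: A > B > D > C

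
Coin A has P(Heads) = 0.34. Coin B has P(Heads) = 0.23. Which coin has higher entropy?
A

For binary distributions, entropy is maximized at p=0.5 and decreases as p moves toward 0 or 1.

H(A) = H(0.34) = 0.9248 bits
H(B) = H(0.23) = 0.7780 bits

Distribution A (p=0.34) is closer to uniform (p=0.5), so it has higher entropy.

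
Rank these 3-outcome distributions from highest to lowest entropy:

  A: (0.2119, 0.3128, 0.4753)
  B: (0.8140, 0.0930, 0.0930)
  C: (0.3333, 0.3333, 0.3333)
C > A > B

Key insight: Entropy is maximized by uniform distributions and minimized by concentrated distributions.

- Uniform distributions have maximum entropy log₂(3) = 1.5850 bits
- The more "peaked" or concentrated a distribution, the lower its entropy

Entropies:
  H(A) = 1.5088 bits
  H(B) = 0.8790 bits
  H(C) = 1.5850 bits

Ranking: C > A > B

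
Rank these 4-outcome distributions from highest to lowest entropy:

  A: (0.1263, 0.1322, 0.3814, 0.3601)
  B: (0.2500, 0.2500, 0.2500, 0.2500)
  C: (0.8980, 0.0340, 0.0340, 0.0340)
B > A > C

Key insight: Entropy is maximized by uniform distributions and minimized by concentrated distributions.

- Uniform distributions have maximum entropy log₂(4) = 2.0000 bits
- The more "peaked" or concentrated a distribution, the lower its entropy

Entropies:
  H(A) = 1.8238 bits
  H(B) = 2.0000 bits
  H(C) = 0.6370 bits

Ranking: B > A > C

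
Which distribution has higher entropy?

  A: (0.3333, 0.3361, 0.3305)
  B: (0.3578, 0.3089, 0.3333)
A

Both distributions are close to uniform, making this a harder comparison.

H(A) = 1.5849 bits
H(B) = 1.5824 bits

The distribution closer to uniform has higher entropy.
Answer: A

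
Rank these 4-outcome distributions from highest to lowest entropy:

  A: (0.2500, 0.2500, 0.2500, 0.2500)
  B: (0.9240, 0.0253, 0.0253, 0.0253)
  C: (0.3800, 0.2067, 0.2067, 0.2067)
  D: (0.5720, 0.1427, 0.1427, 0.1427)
A > C > D > B

Key insight: Entropy is maximized by uniform distributions and minimized by concentrated distributions.

Entropies:
  H(A) = 2.0000 bits
  H(B) = 0.5084 bits
  H(C) = 1.9407 bits
  H(D) = 1.6634 bits

Ranking: A > C > D > B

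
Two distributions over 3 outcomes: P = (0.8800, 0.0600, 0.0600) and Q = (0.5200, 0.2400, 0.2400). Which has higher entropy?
Q

P is highly concentrated on one outcome (88%), making it nearly deterministic. Q spreads its mass more evenly (max 52%). The more spread-out distribution has higher entropy: H(P) ≈ 0.649 bits, H(Q) ≈ 1.479 bits.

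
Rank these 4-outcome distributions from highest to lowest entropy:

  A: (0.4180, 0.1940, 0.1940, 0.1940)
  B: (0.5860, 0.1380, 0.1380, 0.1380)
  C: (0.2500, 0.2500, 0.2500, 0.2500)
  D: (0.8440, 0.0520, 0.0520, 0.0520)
C > A > B > D

Key insight: Entropy is maximized by uniform distributions and minimized by concentrated distributions.

Entropies:
  H(A) = 1.9030 bits
  H(B) = 1.6347 bits
  H(C) = 2.0000 bits
  H(D) = 0.8719 bits

Ranking: C > A > B > D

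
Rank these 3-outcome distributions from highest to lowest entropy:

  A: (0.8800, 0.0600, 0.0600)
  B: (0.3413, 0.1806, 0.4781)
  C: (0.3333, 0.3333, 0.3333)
C > B > A

Key insight: Entropy is maximized by uniform distributions and minimized by concentrated distributions.

- Uniform distributions have maximum entropy log₂(3) = 1.5850 bits
- The more "peaked" or concentrated a distribution, the lower its entropy

Entropies:
  H(A) = 0.6494 bits
  H(B) = 1.4843 bits
  H(C) = 1.5850 bits

Ranking: C > B > A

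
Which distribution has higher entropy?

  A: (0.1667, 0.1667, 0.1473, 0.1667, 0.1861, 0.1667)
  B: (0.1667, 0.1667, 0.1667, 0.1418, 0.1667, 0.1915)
A

Both distributions are close to uniform, making this a harder comparison.

H(A) = 2.5817 bits
H(B) = 2.5796 bits

The distribution closer to uniform has higher entropy.
Answer: A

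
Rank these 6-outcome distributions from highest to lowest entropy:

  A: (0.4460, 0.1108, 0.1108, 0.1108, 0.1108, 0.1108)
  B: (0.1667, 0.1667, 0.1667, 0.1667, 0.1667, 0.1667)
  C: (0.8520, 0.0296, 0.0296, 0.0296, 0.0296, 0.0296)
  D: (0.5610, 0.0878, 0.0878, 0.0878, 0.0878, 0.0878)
B > A > D > C

Key insight: Entropy is maximized by uniform distributions and minimized by concentrated distributions.

Entropies:
  H(A) = 2.2779 bits
  H(B) = 2.5850 bits
  H(C) = 0.9485 bits
  H(D) = 2.0086 bits

Ranking: B > A > D > C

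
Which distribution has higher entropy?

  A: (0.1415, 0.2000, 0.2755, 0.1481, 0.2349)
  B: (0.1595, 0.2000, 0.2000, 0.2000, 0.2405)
B

Both distributions are close to uniform, making this a harder comparison.

H(A) = 2.2749 bits
H(B) = 2.3100 bits

The distribution closer to uniform has higher entropy.
Answer: B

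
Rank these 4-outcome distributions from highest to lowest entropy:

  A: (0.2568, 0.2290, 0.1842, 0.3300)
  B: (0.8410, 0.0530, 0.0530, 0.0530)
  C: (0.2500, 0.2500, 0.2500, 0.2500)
C > A > B

Key insight: Entropy is maximized by uniform distributions and minimized by concentrated distributions.

- Uniform distributions have maximum entropy log₂(4) = 2.0000 bits
- The more "peaked" or concentrated a distribution, the lower its entropy

Entropies:
  H(A) = 1.9680 bits
  H(B) = 0.8839 bits
  H(C) = 2.0000 bits

Ranking: C > A > B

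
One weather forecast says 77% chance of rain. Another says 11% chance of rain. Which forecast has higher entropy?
77% forecast

Treat each forecast as a Bernoulli distribution. Binary entropy is maximized at p=0.5 and falls off symmetrically toward 0 or 1. The 77% forecast is closer to 50%, so it is more uncertain. H(77%) ≈ 0.778 bits, H(11%) ≈ 0.500 bits.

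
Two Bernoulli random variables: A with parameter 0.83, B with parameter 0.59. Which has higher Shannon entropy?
B

For binary distributions, entropy is maximized at p=0.5 and decreases as p moves toward 0 or 1.

H(A) = H(0.83) = 0.6577 bits
H(B) = H(0.59) = 0.9765 bits

Distribution B (p=0.59) is closer to uniform (p=0.5), so it has higher entropy.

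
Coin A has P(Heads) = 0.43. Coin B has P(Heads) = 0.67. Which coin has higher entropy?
A

For binary distributions, entropy is maximized at p=0.5 and decreases as p moves toward 0 or 1.

H(A) = H(0.43) = 0.9858 bits
H(B) = H(0.67) = 0.9149 bits

Distribution A (p=0.43) is closer to uniform (p=0.5), so it has higher entropy.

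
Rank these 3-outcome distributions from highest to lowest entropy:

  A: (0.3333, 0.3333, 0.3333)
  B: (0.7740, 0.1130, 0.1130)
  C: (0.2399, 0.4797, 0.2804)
A > C > B

Key insight: Entropy is maximized by uniform distributions and minimized by concentrated distributions.

- Uniform distributions have maximum entropy log₂(3) = 1.5850 bits
- The more "peaked" or concentrated a distribution, the lower its entropy

Entropies:
  H(A) = 1.5850 bits
  H(B) = 0.9970 bits
  H(C) = 1.5169 bits

Ranking: A > C > B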